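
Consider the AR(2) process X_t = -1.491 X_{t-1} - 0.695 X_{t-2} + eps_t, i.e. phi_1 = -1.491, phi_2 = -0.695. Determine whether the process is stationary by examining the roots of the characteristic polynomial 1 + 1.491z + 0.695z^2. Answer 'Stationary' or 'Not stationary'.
\text{Stationary}

The AR(p) characteristic polynomial is P(z) = 1 + 1.491z + 0.695z^2.
Stationarity requires all roots to lie outside the unit circle, i.e. |z| > 1 for every root.
Set 1 + (1.491) z + (0.695) z^2 = 0, i.e. a z^2 + b z + c = 0 with a = 0.695, b = 1.491, c = 1.
Discriminant D = b^2 - 4ac = (1.491)^2 - 4*(0.695)*1 = 2.223081 - (2.78) = -0.556919.
D < 0, so the roots are the complex-conjugate pair z = (-b +/- i sqrt(-D)) / (2a) = -1.0727 +/- 0.5369i.
For a conjugate pair |z|^2 = z * conj(z) = (product of roots) = c/a = 1/(0.695) = 1.438849, so |z| = sqrt(1.438849) = 1.1995 for both roots.
Moduli of all roots: 1.1995, 1.1995.
All moduli strictly greater than 1? Yes.
Verdict: Stationary.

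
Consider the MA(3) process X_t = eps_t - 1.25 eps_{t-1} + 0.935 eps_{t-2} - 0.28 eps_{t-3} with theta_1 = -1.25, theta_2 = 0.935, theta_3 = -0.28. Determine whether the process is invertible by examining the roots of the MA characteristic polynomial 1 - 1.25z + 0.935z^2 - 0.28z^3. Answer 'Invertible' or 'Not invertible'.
\text{Invertible}

The MA(q) characteristic polynomial is P(z) = 1 - 1.25z + 0.935z^2 - 0.28z^3.
Invertibility requires all roots to lie outside the unit circle, i.e. |z| > 1 for every root.
Degree 3: look for a simple real root z0 first, then factor out (1 - z/z0) and solve the remaining quadratic.
Testing z0 = 2: P(2) = 1 + (-1.25)(2) + (0.935)(2)^2 + (-0.28)(2)^3
  = 1 + (-2.5) + (3.74) + (-2.24) = 0.  So z_0 = 2 is a root, |z_0| = 2.
Divide out the factor (1 - 0.5 z) = (1 - z/z0) (since 1/z0 = 0.5):
  P(z) = (1 - 0.5 z)(1 + (-0.75) z + (0.56) z^2)
  [check: z-coef -0.75 - (0.5) = -1.25; z^2-coef 0.56 - (0.5)(-0.75) = 0.935; z^3-coef -(0.5)(0.56) = -0.28.]
Remaining roots from the quadratic factor 1 + (-0.75) z + (0.56) z^2:
  Set 1 + (-0.75) z + (0.56) z^2 = 0, i.e. a z^2 + b z + c = 0 with a = 0.56, b = -0.75, c = 1.
  Discriminant D = b^2 - 4ac = (-0.75)^2 - 4*(0.56)*1 = 0.5625 - (2.24) = -1.6775.
  D < 0, so the roots are the complex-conjugate pair z = (-b +/- i sqrt(-D)) / (2a) = 0.6696 +/- 1.1564i.
  For a conjugate pair |z|^2 = z * conj(z) = (product of roots) = c/a = 1/(0.56) = 1.785714, so |z| = sqrt(1.785714) = 1.3363 for both roots.
Moduli of all roots: 2.0000, 1.3363, 1.3363.
All moduli strictly greater than 1? Yes.
Verdict: Invertible.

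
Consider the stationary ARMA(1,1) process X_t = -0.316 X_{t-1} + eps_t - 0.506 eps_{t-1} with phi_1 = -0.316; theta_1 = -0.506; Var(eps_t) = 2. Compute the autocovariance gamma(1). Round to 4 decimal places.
\gamma(1) = -2.1184

Multiply the model equation by X_{t-k} and take expectations. With theta_0 = psi_0 = 1 and psi_j the MA(infinity) weights, this gives
  gamma(k) - sum_i phi_i gamma(k-i) = c_k,
  c_k = sigma^2 * sum_{j=k..q} theta_j psi_{j-k}   (c_k = 0 for k > q),
using gamma(-m) = gamma(m).
psi-weights needed (psi_j = theta_j + sum_i phi_i psi_{j-i}):
  psi_1 = theta_1 + phi_1 = -0.506 + (-0.316) = -0.822
Right-hand sides:
  c_0 = sigma^2 (1 + theta_1 psi_1) = 2 * (1 + (-0.506)(-0.822)) = 2 * 1.415932 = 2.831864
  c_1 = sigma^2 theta_1 = 2 * (-0.506) = -1.012
  c_2 = 0
Equations for k = 0 and k = 1 (AR order 1):
  gamma(0) = phi_1 gamma(1) + c_0
  gamma(1) = phi_1 gamma(0) + c_1
Substituting the second into the first: gamma(0) (1 - phi_1^2) = c_0 + phi_1 c_1, so
  gamma(0) = (c_0 + phi_1 c_1) / (1 - phi_1^2) = (2.831864 + (-0.316)(-1.012)) / (1 - (-0.316)^2) = 3.151656 / 0.900144 = 3.50128.
  gamma(1) = phi_1 gamma(0) + c_1 = (-0.316)(3.50128) + (-1.012) = -2.118404.
Therefore gamma(1) = -2.1184 (to 4 decimal places).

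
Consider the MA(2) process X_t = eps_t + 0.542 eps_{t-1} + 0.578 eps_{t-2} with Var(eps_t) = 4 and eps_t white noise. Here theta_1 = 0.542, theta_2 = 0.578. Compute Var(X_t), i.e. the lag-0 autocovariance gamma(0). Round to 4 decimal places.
\gamma(0) = 6.5114

For an MA(q) process X_t = eps_t + sum_i theta_i eps_{t-i} with
Var(eps_t) = sigma^2, the variance is
  gamma(0) = sigma^2 * (1 + sum_i theta_i^2).
  sum_i theta_i^2 = (0.542)^2 + (0.578)^2 = 0.293764 + 0.334084 = 0.627848.
  gamma(0) = 4 * (1 + 0.627848) = 4 * 1.627848 = 6.511392, which rounds to 6.5114.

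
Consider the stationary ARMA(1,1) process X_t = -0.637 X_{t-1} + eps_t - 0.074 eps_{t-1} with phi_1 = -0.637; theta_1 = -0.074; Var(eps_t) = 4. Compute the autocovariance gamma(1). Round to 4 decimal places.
\gamma(1) = -5.0116

Multiply the model equation by X_{t-k} and take expectations. With theta_0 = psi_0 = 1 and psi_j the MA(infinity) weights, this gives
  gamma(k) - sum_i phi_i gamma(k-i) = c_k,
  c_k = sigma^2 * sum_{j=k..q} theta_j psi_{j-k}   (c_k = 0 for k > q),
using gamma(-m) = gamma(m).
psi-weights needed (psi_j = theta_j + sum_i phi_i psi_{j-i}):
  psi_1 = theta_1 + phi_1 = -0.074 + (-0.637) = -0.711
Right-hand sides:
  c_0 = sigma^2 (1 + theta_1 psi_1) = 4 * (1 + (-0.074)(-0.711)) = 4 * 1.052614 = 4.210456
  c_1 = sigma^2 theta_1 = 4 * (-0.074) = -0.296
  c_2 = 0
Equations for k = 0 and k = 1 (AR order 1):
  gamma(0) = phi_1 gamma(1) + c_0
  gamma(1) = phi_1 gamma(0) + c_1
Substituting the second into the first: gamma(0) (1 - phi_1^2) = c_0 + phi_1 c_1, so
  gamma(0) = (c_0 + phi_1 c_1) / (1 - phi_1^2) = (4.210456 + (-0.637)(-0.296)) / (1 - (-0.637)^2) = 4.399008 / 0.594231 = 7.402858.
  gamma(1) = phi_1 gamma(0) + c_1 = (-0.637)(7.402858) + (-0.296) = -5.011621.
Therefore gamma(1) = -5.0116 (to 4 decimal places).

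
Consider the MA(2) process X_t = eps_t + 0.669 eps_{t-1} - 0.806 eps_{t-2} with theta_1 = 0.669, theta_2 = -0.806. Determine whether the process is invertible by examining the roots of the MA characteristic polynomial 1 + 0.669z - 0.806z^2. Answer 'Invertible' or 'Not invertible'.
\text{Not invertible}

The MA(q) characteristic polynomial is P(z) = 1 + 0.669z - 0.806z^2.
Invertibility requires all roots to lie outside the unit circle, i.e. |z| > 1 for every root.
Set 1 + (0.669) z + (-0.806) z^2 = 0, i.e. a z^2 + b z + c = 0 with a = -0.806, b = 0.669, c = 1.
Discriminant D = b^2 - 4ac = (0.669)^2 - 4*(-0.806)*1 = 0.447561 - (-3.224) = 3.671561.
D >= 0, so the roots are real: z = (-b +/- sqrt(D)) / (2a) = (-0.669 +/- 1.916132) / (-1.612).
  z_1 = (-0.669 + 1.916132) / (-1.612) = -0.7737,   |z_1| = 0.7737.
  z_2 = (-0.669 - 1.916132) / (-1.612) = 1.6037,   |z_2| = 1.6037.
Moduli of all roots: 0.7737, 1.6037.
All moduli strictly greater than 1? No.
Verdict: Not invertible.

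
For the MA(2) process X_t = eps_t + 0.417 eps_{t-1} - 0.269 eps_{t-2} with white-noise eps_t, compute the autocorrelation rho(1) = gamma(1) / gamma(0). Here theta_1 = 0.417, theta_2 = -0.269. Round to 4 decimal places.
\rho(1) = 0.2446

For an MA(q) process with theta_0 = 1, the autocovariance is
  gamma(k) = sigma^2 * sum_{i=0..q-k} theta_i * theta_{i+k},
and rho(k) = gamma(k) / gamma(0). Sigma^2 cancels.
  numerator   = (1)*(0.417) + (0.417)*(-0.269) = 0.304827.
  denominator = (1)^2 + (0.417)^2 + (-0.269)^2 = 1.24625.
  rho(1) = 0.304827 / 1.24625 = 0.2446.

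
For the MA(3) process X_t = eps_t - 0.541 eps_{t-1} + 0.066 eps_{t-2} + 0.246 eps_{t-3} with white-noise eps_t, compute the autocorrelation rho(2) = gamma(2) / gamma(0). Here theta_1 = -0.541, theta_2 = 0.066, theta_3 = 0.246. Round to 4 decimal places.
\rho(2) = -0.0494

For an MA(q) process with theta_0 = 1, the autocovariance is
  gamma(k) = sigma^2 * sum_{i=0..q-k} theta_i * theta_{i+k},
and rho(k) = gamma(k) / gamma(0). Sigma^2 cancels.
  numerator   = (1)*(0.066) + (-0.541)*(0.246) = -0.067086.
  denominator = (1)^2 + (-0.541)^2 + (0.066)^2 + (0.246)^2 = 1.357553.
  rho(2) = -0.067086 / 1.357553 = -0.0494.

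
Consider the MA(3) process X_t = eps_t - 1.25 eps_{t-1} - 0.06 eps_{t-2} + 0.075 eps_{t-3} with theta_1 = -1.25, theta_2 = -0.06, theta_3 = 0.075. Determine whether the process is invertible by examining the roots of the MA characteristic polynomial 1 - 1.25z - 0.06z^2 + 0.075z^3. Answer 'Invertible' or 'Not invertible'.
\text{Not invertible}

The MA(q) characteristic polynomial is P(z) = 1 - 1.25z - 0.06z^2 + 0.075z^3.
Invertibility requires all roots to lie outside the unit circle, i.e. |z| > 1 for every root.
Degree 3: look for a simple real root z0 first, then factor out (1 - z/z0) and solve the remaining quadratic.
Testing z0 = 0.8: P(0.8) = 1 + (-1.25)(0.8) + (-0.06)(0.8)^2 + (0.075)(0.8)^3
  = 1 + (-1) + (-0.0384) + (0.0384) = 0.  So z_0 = 0.8 is a root, |z_0| = 0.8.
Divide out the factor (1 - 1.25 z) = (1 - z/z0) (since 1/z0 = 1.25):
  P(z) = (1 - 1.25 z)(1 + (0) z + (-0.06) z^2)
  [check: z-coef 0 - (1.25) = -1.25; z^2-coef -0.06 - (1.25)(0) = -0.06; z^3-coef -(1.25)(-0.06) = 0.075.]
Remaining roots from the quadratic factor 1 + (0) z + (-0.06) z^2:
  Set 1 + (0) z + (-0.06) z^2 = 0, i.e. a z^2 + b z + c = 0 with a = -0.06, b = 0, c = 1.
  Discriminant D = b^2 - 4ac = (0)^2 - 4*(-0.06)*1 = 0 - (-0.24) = 0.24.
  D >= 0, so the roots are real: z = (-b +/- sqrt(D)) / (2a) = (0 +/- 0.489898) / (-0.12).
    z_1 = (0 + 0.489898) / (-0.12) = -4.0825,   |z_1| = 4.0825.
    z_2 = (0 - 0.489898) / (-0.12) = 4.0825,   |z_2| = 4.0825.
Moduli of all roots: 0.8000, 4.0825, 4.0825.
All moduli strictly greater than 1? No.
Verdict: Not invertible.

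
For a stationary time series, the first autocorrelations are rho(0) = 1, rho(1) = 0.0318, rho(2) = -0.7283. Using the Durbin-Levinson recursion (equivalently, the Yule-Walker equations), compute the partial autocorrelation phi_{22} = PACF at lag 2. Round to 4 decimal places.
\phi_{22} = -0.7300

The PACF at lag k is phi_{kk}, the last component of the solution
to the Yule-Walker system G_k phi = r_k where
  (G_k)_{ij} = rho(|i - j|), (r_k)_i = rho(i), i,j = 1..k.
Equivalently, Durbin-Levinson gives phi_{kk} iteratively:
  phi_{11} = rho(1)
  phi_{kk} = [rho(k) - sum_{j=1..k-1} phi_{k-1,j} rho(k-j)]
            / [1 - sum_{j=1..k-1} phi_{k-1,j} rho(j)],
  phi_{k,j} = phi_{k-1,j} - phi_{kk} phi_{k-1,k-j},  j = 1..k-1.
Step k = 1:
  phi_11 = rho(1) = 0.0318.
Step k = 2:
  phi_22 = [rho(2) - phi_11 rho(1)] / [1 - phi_11 rho(1)] = [-0.7283 - (0.0318)(0.0318)] / [1 - (0.0318)(0.0318)]
         = -0.72931124 / 0.99898876 = -0.73.
Therefore phi_{22} = -0.7300.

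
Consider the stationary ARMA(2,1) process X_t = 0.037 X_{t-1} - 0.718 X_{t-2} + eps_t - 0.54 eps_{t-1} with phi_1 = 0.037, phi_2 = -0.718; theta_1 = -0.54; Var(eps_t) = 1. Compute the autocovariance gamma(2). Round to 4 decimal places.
\gamma(2) = -1.8901

Multiply the model equation by X_{t-k} and take expectations. With theta_0 = psi_0 = 1 and psi_j the MA(infinity) weights, this gives
  gamma(k) - sum_i phi_i gamma(k-i) = c_k,
  c_k = sigma^2 * sum_{j=k..q} theta_j psi_{j-k}   (c_k = 0 for k > q),
using gamma(-m) = gamma(m).
psi-weights needed (psi_j = theta_j + sum_i phi_i psi_{j-i}):
  psi_1 = theta_1 + phi_1 = -0.54 + (0.037) = -0.503
Right-hand sides:
  c_0 = sigma^2 (1 + theta_1 psi_1) = 1 * (1 + (-0.54)(-0.503)) = 1 * 1.27162 = 1.27162
  c_1 = sigma^2 theta_1 = 1 * (-0.54) = -0.54
  c_2 = 0
Equations for k = 0, 1, 2 (AR order 2, c_2 = 0):
  (E0) gamma(0) = phi_1 gamma(1) + phi_2 gamma(2) + c_0
  (E1) gamma(1) = phi_1 gamma(0) + phi_2 gamma(1) + c_1
  (E2) gamma(2) = phi_1 gamma(1) + phi_2 gamma(0)
From (E1): gamma(1) = A gamma(0) + B with
  A = phi_1 / (1 - phi_2) = 0.037 / 1.718 = 0.021537,   B = c_1 / (1 - phi_2) = -0.54 / 1.718 = -0.314319.
Insert (E2) into (E0): gamma(0) (1 - phi_2^2) = phi_1 (1 + phi_2) gamma(1) + c_0.
  phi_1 (1 + phi_2) = (0.037)(0.282) = 0.010434,   1 - phi_2^2 = 0.484476.
Replace gamma(1) by A gamma(0) + B and collect gamma(0):
  gamma(0) [0.484476 - (0.010434)(0.021537)] = (0.010434)(-0.314319) + 1.27162
  gamma(0) * 0.484251 = 1.26834
  gamma(0) = 1.26834 / 0.484251 = 2.619178.
  gamma(1) = A gamma(0) + B = (0.021537)(2.619178) + (-0.314319) = -0.257911.
  gamma(2) = phi_1 gamma(1) + phi_2 gamma(0) = (0.037)(-0.257911) + (-0.718)(2.619178) = -1.890113.
Therefore gamma(2) = -1.8901 (to 4 decimal places).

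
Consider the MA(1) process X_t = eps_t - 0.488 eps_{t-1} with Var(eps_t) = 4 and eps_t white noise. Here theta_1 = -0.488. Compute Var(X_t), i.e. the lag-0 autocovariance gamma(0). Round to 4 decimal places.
\gamma(0) = 4.9526

For an MA(q) process X_t = eps_t + sum_i theta_i eps_{t-i} with
Var(eps_t) = sigma^2, the variance is
  gamma(0) = sigma^2 * (1 + sum_i theta_i^2).
  sum_i theta_i^2 = (-0.488)^2 = 0.238144.
  gamma(0) = 4 * (1 + 0.238144) = 4 * 1.238144 = 4.952576, which rounds to 4.9526.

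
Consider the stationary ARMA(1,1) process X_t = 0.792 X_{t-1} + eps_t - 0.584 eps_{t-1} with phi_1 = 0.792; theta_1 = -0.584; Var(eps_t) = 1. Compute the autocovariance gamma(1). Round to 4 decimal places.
\gamma(1) = 0.2999

Multiply the model equation by X_{t-k} and take expectations. With theta_0 = psi_0 = 1 and psi_j the MA(infinity) weights, this gives
  gamma(k) - sum_i phi_i gamma(k-i) = c_k,
  c_k = sigma^2 * sum_{j=k..q} theta_j psi_{j-k}   (c_k = 0 for k > q),
using gamma(-m) = gamma(m).
psi-weights needed (psi_j = theta_j + sum_i phi_i psi_{j-i}):
  psi_1 = theta_1 + phi_1 = -0.584 + (0.792) = 0.208
Right-hand sides:
  c_0 = sigma^2 (1 + theta_1 psi_1) = 1 * (1 + (-0.584)(0.208)) = 1 * 0.878528 = 0.878528
  c_1 = sigma^2 theta_1 = 1 * (-0.584) = -0.584
  c_2 = 0
Equations for k = 0 and k = 1 (AR order 1):
  gamma(0) = phi_1 gamma(1) + c_0
  gamma(1) = phi_1 gamma(0) + c_1
Substituting the second into the first: gamma(0) (1 - phi_1^2) = c_0 + phi_1 c_1, so
  gamma(0) = (c_0 + phi_1 c_1) / (1 - phi_1^2) = (0.878528 + (0.792)(-0.584)) / (1 - (0.792)^2) = 0.416 / 0.372736 = 1.116071.
  gamma(1) = phi_1 gamma(0) + c_1 = (0.792)(1.116071) + (-0.584) = 0.299929.
Therefore gamma(1) = 0.2999 (to 4 decimal places).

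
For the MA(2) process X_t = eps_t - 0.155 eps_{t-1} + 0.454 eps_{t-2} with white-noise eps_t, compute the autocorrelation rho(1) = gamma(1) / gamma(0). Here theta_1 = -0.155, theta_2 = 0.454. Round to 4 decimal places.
\rho(1) = -0.1832

For an MA(q) process with theta_0 = 1, the autocovariance is
  gamma(k) = sigma^2 * sum_{i=0..q-k} theta_i * theta_{i+k},
and rho(k) = gamma(k) / gamma(0). Sigma^2 cancels.
  numerator   = (1)*(-0.155) + (-0.155)*(0.454) = -0.22537.
  denominator = (1)^2 + (-0.155)^2 + (0.454)^2 = 1.230141.
  rho(1) = -0.22537 / 1.230141 = -0.1832.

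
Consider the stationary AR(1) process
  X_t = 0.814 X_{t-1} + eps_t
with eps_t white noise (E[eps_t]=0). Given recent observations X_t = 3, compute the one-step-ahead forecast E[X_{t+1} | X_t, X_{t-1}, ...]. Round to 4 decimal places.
E[X_{t+1} \mid \mathcal F_t] = 2.4420

For an AR(p) model X_t = c + sum_i phi_i X_{t-i} + eps_t, the
one-step-ahead conditional mean is
  E[X_{t+1} | X_t, ...] = c + sum_i phi_i X_{t+1-i}.
Substitute known values:
  E[X_{t+1} | ...] = (0.814) * (3)
                   = 2.4420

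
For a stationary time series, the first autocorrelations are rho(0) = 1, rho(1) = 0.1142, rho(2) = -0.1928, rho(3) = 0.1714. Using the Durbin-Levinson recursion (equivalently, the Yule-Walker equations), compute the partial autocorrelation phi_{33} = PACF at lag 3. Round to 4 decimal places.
\phi_{33} = 0.2350

The PACF at lag k is phi_{kk}, the last component of the solution
to the Yule-Walker system G_k phi = r_k where
  (G_k)_{ij} = rho(|i - j|), (r_k)_i = rho(i), i,j = 1..k.
Equivalently, Durbin-Levinson gives phi_{kk} iteratively:
  phi_{11} = rho(1)
  phi_{kk} = [rho(k) - sum_{j=1..k-1} phi_{k-1,j} rho(k-j)]
            / [1 - sum_{j=1..k-1} phi_{k-1,j} rho(j)],
  phi_{k,j} = phi_{k-1,j} - phi_{kk} phi_{k-1,k-j},  j = 1..k-1.
Step k = 1:
  phi_11 = rho(1) = 0.1142.
Step k = 2:
  phi_22 = [rho(2) - phi_11 rho(1)] / [1 - phi_11 rho(1)] = [-0.1928 - (0.1142)(0.1142)] / [1 - (0.1142)(0.1142)]
         = -0.20584164 / 0.98695836 = -0.208562.
  Update: phi_21 = phi_11 - phi_22 phi_11 = 0.1142 - (-0.208562)(0.1142) = 0.138018.
Step k = 3:
  phi_33 = [rho(3) - phi_21 rho(2) - phi_22 rho(1)] / [1 - phi_21 rho(1) - phi_22 rho(2)]
    numerator   = 0.1714 - (0.138018)(-0.1928) - (-0.208562)(0.1142) = 0.22182756
    denominator = 1 - (0.138018)(0.1142) - (-0.208562)(-0.1928) = 0.94402769
  phi_33 = 0.22182756 / 0.94402769 = 0.235.
Therefore phi_{33} = 0.2350.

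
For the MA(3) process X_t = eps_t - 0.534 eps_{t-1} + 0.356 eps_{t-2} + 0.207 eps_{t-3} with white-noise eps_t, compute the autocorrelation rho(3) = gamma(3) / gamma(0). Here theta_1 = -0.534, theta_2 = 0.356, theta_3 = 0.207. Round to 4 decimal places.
\rho(3) = 0.1423

For an MA(q) process with theta_0 = 1, the autocovariance is
  gamma(k) = sigma^2 * sum_{i=0..q-k} theta_i * theta_{i+k},
and rho(k) = gamma(k) / gamma(0). Sigma^2 cancels.
  numerator   = (1)*(0.207) = 0.207.
  denominator = (1)^2 + (-0.534)^2 + (0.356)^2 + (0.207)^2 = 1.454741.
  rho(3) = 0.207 / 1.454741 = 0.1423.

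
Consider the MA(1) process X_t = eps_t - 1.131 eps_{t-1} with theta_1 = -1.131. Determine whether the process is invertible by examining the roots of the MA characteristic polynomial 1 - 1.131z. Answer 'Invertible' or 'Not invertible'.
\text{Not invertible}

The MA(q) characteristic polynomial is P(z) = 1 - 1.131z.
Invertibility requires all roots to lie outside the unit circle, i.e. |z| > 1 for every root.
This is linear in z: 1 + (-1.131) z = 0  =>  z = -1/(-1.131) = 0.884173,  |z| = 0.884173.
Moduli of all roots: 0.8842.
All moduli strictly greater than 1? No.
Verdict: Not invertible.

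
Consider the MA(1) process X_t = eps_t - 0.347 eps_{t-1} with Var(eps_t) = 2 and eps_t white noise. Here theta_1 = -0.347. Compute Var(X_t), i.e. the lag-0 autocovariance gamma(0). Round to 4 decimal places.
\gamma(0) = 2.2408

For an MA(q) process X_t = eps_t + sum_i theta_i eps_{t-i} with
Var(eps_t) = sigma^2, the variance is
  gamma(0) = sigma^2 * (1 + sum_i theta_i^2).
  sum_i theta_i^2 = (-0.347)^2 = 0.120409.
  gamma(0) = 2 * (1 + 0.120409) = 2 * 1.120409 = 2.240818, which rounds to 2.2408.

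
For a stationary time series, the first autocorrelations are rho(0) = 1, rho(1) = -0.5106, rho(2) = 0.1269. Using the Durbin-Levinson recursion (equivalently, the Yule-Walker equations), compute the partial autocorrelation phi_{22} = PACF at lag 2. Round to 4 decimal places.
\phi_{22} = -0.1810

The PACF at lag k is phi_{kk}, the last component of the solution
to the Yule-Walker system G_k phi = r_k where
  (G_k)_{ij} = rho(|i - j|), (r_k)_i = rho(i), i,j = 1..k.
Equivalently, Durbin-Levinson gives phi_{kk} iteratively:
  phi_{11} = rho(1)
  phi_{kk} = [rho(k) - sum_{j=1..k-1} phi_{k-1,j} rho(k-j)]
            / [1 - sum_{j=1..k-1} phi_{k-1,j} rho(j)],
  phi_{k,j} = phi_{k-1,j} - phi_{kk} phi_{k-1,k-j},  j = 1..k-1.
Step k = 1:
  phi_11 = rho(1) = -0.5106.
Step k = 2:
  phi_22 = [rho(2) - phi_11 rho(1)] / [1 - phi_11 rho(1)] = [0.1269 - (-0.5106)(-0.5106)] / [1 - (-0.5106)(-0.5106)]
         = -0.13381236 / 0.73928764 = -0.181.
Therefore phi_{22} = -0.1810.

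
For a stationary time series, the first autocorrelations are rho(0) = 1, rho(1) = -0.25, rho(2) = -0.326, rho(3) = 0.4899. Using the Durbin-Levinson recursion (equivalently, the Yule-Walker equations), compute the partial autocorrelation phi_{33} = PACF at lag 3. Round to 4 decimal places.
\phi_{33} = 0.3490

The PACF at lag k is phi_{kk}, the last component of the solution
to the Yule-Walker system G_k phi = r_k where
  (G_k)_{ij} = rho(|i - j|), (r_k)_i = rho(i), i,j = 1..k.
Equivalently, Durbin-Levinson gives phi_{kk} iteratively:
  phi_{11} = rho(1)
  phi_{kk} = [rho(k) - sum_{j=1..k-1} phi_{k-1,j} rho(k-j)]
            / [1 - sum_{j=1..k-1} phi_{k-1,j} rho(j)],
  phi_{k,j} = phi_{k-1,j} - phi_{kk} phi_{k-1,k-j},  j = 1..k-1.
Step k = 1:
  phi_11 = rho(1) = -0.25.
Step k = 2:
  phi_22 = [rho(2) - phi_11 rho(1)] / [1 - phi_11 rho(1)] = [-0.326 - (-0.25)(-0.25)] / [1 - (-0.25)(-0.25)]
         = -0.3885 / 0.9375 = -0.4144.
  Update: phi_21 = phi_11 - phi_22 phi_11 = -0.25 - (-0.4144)(-0.25) = -0.3536.
Step k = 3:
  phi_33 = [rho(3) - phi_21 rho(2) - phi_22 rho(1)] / [1 - phi_21 rho(1) - phi_22 rho(2)]
    numerator   = 0.4899 - (-0.3536)(-0.326) - (-0.4144)(-0.25) = 0.2710264
    denominator = 1 - (-0.3536)(-0.25) - (-0.4144)(-0.326) = 0.7765056
  phi_33 = 0.2710264 / 0.7765056 = 0.349.
Therefore phi_{33} = 0.3490.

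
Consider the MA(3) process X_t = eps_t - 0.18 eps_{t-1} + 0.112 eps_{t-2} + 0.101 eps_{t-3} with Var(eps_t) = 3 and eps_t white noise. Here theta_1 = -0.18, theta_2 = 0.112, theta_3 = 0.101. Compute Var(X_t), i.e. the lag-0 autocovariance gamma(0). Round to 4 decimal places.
\gamma(0) = 3.1654

For an MA(q) process X_t = eps_t + sum_i theta_i eps_{t-i} with
Var(eps_t) = sigma^2, the variance is
  gamma(0) = sigma^2 * (1 + sum_i theta_i^2).
  sum_i theta_i^2 = (-0.18)^2 + (0.112)^2 + (0.101)^2 = 0.0324 + 0.012544 + 0.010201 = 0.055145.
  gamma(0) = 3 * (1 + 0.055145) = 3 * 1.055145 = 3.165435, which rounds to 3.1654.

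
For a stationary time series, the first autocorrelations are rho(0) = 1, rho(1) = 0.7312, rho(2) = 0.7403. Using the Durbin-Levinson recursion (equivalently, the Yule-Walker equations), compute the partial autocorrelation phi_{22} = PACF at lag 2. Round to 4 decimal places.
\phi_{22} = 0.4419

The PACF at lag k is phi_{kk}, the last component of the solution
to the Yule-Walker system G_k phi = r_k where
  (G_k)_{ij} = rho(|i - j|), (r_k)_i = rho(i), i,j = 1..k.
Equivalently, Durbin-Levinson gives phi_{kk} iteratively:
  phi_{11} = rho(1)
  phi_{kk} = [rho(k) - sum_{j=1..k-1} phi_{k-1,j} rho(k-j)]
            / [1 - sum_{j=1..k-1} phi_{k-1,j} rho(j)],
  phi_{k,j} = phi_{k-1,j} - phi_{kk} phi_{k-1,k-j},  j = 1..k-1.
Step k = 1:
  phi_11 = rho(1) = 0.7312.
Step k = 2:
  phi_22 = [rho(2) - phi_11 rho(1)] / [1 - phi_11 rho(1)] = [0.7403 - (0.7312)(0.7312)] / [1 - (0.7312)(0.7312)]
         = 0.20564656 / 0.46534656 = 0.4419.
Therefore phi_{22} = 0.4419.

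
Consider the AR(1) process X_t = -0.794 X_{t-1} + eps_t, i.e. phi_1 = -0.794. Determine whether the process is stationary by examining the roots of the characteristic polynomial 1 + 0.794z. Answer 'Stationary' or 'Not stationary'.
\text{Stationary}

The AR(p) characteristic polynomial is P(z) = 1 + 0.794z.
Stationarity requires all roots to lie outside the unit circle, i.e. |z| > 1 for every root.
This is linear in z: 1 + (0.794) z = 0  =>  z = -1/(0.794) = -1.259446,  |z| = 1.259446.
Moduli of all roots: 1.2594.
All moduli strictly greater than 1? Yes.
Verdict: Stationary.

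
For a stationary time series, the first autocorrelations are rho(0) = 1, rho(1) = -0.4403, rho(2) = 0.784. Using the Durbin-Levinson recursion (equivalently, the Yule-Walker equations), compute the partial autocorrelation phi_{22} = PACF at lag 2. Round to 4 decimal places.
\phi_{22} = 0.7321

The PACF at lag k is phi_{kk}, the last component of the solution
to the Yule-Walker system G_k phi = r_k where
  (G_k)_{ij} = rho(|i - j|), (r_k)_i = rho(i), i,j = 1..k.
Equivalently, Durbin-Levinson gives phi_{kk} iteratively:
  phi_{11} = rho(1)
  phi_{kk} = [rho(k) - sum_{j=1..k-1} phi_{k-1,j} rho(k-j)]
            / [1 - sum_{j=1..k-1} phi_{k-1,j} rho(j)],
  phi_{k,j} = phi_{k-1,j} - phi_{kk} phi_{k-1,k-j},  j = 1..k-1.
Step k = 1:
  phi_11 = rho(1) = -0.4403.
Step k = 2:
  phi_22 = [rho(2) - phi_11 rho(1)] / [1 - phi_11 rho(1)] = [0.784 - (-0.4403)(-0.4403)] / [1 - (-0.4403)(-0.4403)]
         = 0.59013591 / 0.80613591 = 0.7321.
Therefore phi_{22} = 0.7321.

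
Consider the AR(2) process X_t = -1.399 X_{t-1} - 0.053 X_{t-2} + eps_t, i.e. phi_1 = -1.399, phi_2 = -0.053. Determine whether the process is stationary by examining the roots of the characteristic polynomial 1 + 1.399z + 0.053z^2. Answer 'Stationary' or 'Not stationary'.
\text{Not stationary}

The AR(p) characteristic polynomial is P(z) = 1 + 1.399z + 0.053z^2.
Stationarity requires all roots to lie outside the unit circle, i.e. |z| > 1 for every root.
Set 1 + (1.399) z + (0.053) z^2 = 0, i.e. a z^2 + b z + c = 0 with a = 0.053, b = 1.399, c = 1.
Discriminant D = b^2 - 4ac = (1.399)^2 - 4*(0.053)*1 = 1.957201 - (0.212) = 1.745201.
D >= 0, so the roots are real: z = (-b +/- sqrt(D)) / (2a) = (-1.399 +/- 1.321061) / (0.106).
  z_1 = (-1.399 + 1.321061) / (0.106) = -0.7353,   |z_1| = 0.7353.
  z_2 = (-1.399 - 1.321061) / (0.106) = -25.6609,   |z_2| = 25.6609.
Moduli of all roots: 0.7353, 25.6609.
All moduli strictly greater than 1? No.
Verdict: Not stationary.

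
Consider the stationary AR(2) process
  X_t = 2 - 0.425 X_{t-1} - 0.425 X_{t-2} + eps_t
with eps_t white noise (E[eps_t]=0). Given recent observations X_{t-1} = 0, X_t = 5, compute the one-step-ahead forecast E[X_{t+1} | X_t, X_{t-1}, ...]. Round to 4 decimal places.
E[X_{t+1} \mid \mathcal F_t] = -0.1250

For an AR(p) model X_t = c + sum_i phi_i X_{t-i} + eps_t, the
one-step-ahead conditional mean is
  E[X_{t+1} | X_t, ...] = c + sum_i phi_i X_{t+1-i}.
Substitute known values:
  E[X_{t+1} | ...] = 2 + (-0.425) * (5) + (-0.425) * (0)
                   = -0.1250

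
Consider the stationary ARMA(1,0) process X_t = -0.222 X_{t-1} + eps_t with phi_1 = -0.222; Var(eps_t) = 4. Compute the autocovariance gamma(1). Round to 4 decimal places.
\gamma(1) = -0.9340

Multiply the model equation by X_{t-k} and take expectations. With theta_0 = psi_0 = 1 and psi_j the MA(infinity) weights, this gives
  gamma(k) - sum_i phi_i gamma(k-i) = c_k,
  c_k = sigma^2 * sum_{j=k..q} theta_j psi_{j-k}   (c_k = 0 for k > q),
using gamma(-m) = gamma(m).
Pure AR (q = 0): c_0 = sigma^2 = 4, c_k = 0 for k >= 1.
Equations for k = 0 and k = 1 (AR order 1):
  gamma(0) = phi_1 gamma(1) + c_0
  gamma(1) = phi_1 gamma(0) + c_1
Substituting the second into the first: gamma(0) (1 - phi_1^2) = c_0 + phi_1 c_1, so
  gamma(0) = c_0 / (1 - phi_1^2) = 4 / (1 - (-0.222)^2) = 4 / 0.950716 = 4.207355.
  gamma(1) = phi_1 gamma(0) = (-0.222)(4.207355) = -0.934033.
Therefore gamma(1) = -0.9340 (to 4 decimal places).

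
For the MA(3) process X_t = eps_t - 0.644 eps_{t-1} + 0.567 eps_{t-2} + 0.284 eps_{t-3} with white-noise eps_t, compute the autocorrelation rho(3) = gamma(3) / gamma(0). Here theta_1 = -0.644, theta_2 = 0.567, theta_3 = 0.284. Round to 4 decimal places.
\rho(3) = 0.1563

For an MA(q) process with theta_0 = 1, the autocovariance is
  gamma(k) = sigma^2 * sum_{i=0..q-k} theta_i * theta_{i+k},
and rho(k) = gamma(k) / gamma(0). Sigma^2 cancels.
  numerator   = (1)*(0.284) = 0.284.
  denominator = (1)^2 + (-0.644)^2 + (0.567)^2 + (0.284)^2 = 1.816881.
  rho(3) = 0.284 / 1.816881 = 0.1563.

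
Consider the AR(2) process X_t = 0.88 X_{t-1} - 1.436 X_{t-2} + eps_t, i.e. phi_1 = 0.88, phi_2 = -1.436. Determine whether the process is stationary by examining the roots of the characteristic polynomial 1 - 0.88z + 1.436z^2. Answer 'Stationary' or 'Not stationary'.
\text{Not stationary}

The AR(p) characteristic polynomial is P(z) = 1 - 0.88z + 1.436z^2.
Stationarity requires all roots to lie outside the unit circle, i.e. |z| > 1 for every root.
Set 1 + (-0.88) z + (1.436) z^2 = 0, i.e. a z^2 + b z + c = 0 with a = 1.436, b = -0.88, c = 1.
Discriminant D = b^2 - 4ac = (-0.88)^2 - 4*(1.436)*1 = 0.7744 - (5.744) = -4.9696.
D < 0, so the roots are the complex-conjugate pair z = (-b +/- i sqrt(-D)) / (2a) = 0.3064 +/- 0.7762i.
For a conjugate pair |z|^2 = z * conj(z) = (product of roots) = c/a = 1/(1.436) = 0.696379, so |z| = sqrt(0.696379) = 0.8345 for both roots.
Moduli of all roots: 0.8345, 0.8345.
All moduli strictly greater than 1? No.
Verdict: Not stationary.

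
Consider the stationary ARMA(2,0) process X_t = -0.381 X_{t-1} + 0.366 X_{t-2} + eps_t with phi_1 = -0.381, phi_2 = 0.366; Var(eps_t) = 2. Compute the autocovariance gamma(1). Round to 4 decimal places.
\gamma(1) = -2.1723

Multiply the model equation by X_{t-k} and take expectations. With theta_0 = psi_0 = 1 and psi_j the MA(infinity) weights, this gives
  gamma(k) - sum_i phi_i gamma(k-i) = c_k,
  c_k = sigma^2 * sum_{j=k..q} theta_j psi_{j-k}   (c_k = 0 for k > q),
using gamma(-m) = gamma(m).
Pure AR (q = 0): c_0 = sigma^2 = 2, c_k = 0 for k >= 1.
Equations for k = 0, 1, 2 (AR order 2, c_2 = 0):
  (E0) gamma(0) = phi_1 gamma(1) + phi_2 gamma(2) + c_0
  (E1) gamma(1) = phi_1 gamma(0) + phi_2 gamma(1) + c_1
  (E2) gamma(2) = phi_1 gamma(1) + phi_2 gamma(0)
From (E1): gamma(1) = A gamma(0) + B with
  A = phi_1 / (1 - phi_2) = -0.381 / 0.634 = -0.600946,   B = c_1 / (1 - phi_2) = 0 / 0.634 = 0.
Insert (E2) into (E0): gamma(0) (1 - phi_2^2) = phi_1 (1 + phi_2) gamma(1) + c_0.
  phi_1 (1 + phi_2) = (-0.381)(1.366) = -0.520446,   1 - phi_2^2 = 0.866044.
Replace gamma(1) by A gamma(0) + B and collect gamma(0):
  gamma(0) [0.866044 - (-0.520446)(-0.600946)] = c_0 = 2
  gamma(0) * 0.553284 = 2
  gamma(0) = 2 / 0.553284 = 3.614781.
  gamma(1) = A gamma(0) = (-0.600946)(3.614781) = -2.17229.
Therefore gamma(1) = -2.1723 (to 4 decimal places).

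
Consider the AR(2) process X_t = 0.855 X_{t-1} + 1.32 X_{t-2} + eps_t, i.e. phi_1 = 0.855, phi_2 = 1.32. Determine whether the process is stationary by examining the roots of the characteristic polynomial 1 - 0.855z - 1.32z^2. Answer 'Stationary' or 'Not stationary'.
\text{Not stationary}

The AR(p) characteristic polynomial is P(z) = 1 - 0.855z - 1.32z^2.
Stationarity requires all roots to lie outside the unit circle, i.e. |z| > 1 for every root.
Set 1 + (-0.855) z + (-1.32) z^2 = 0, i.e. a z^2 + b z + c = 0 with a = -1.32, b = -0.855, c = 1.
Discriminant D = b^2 - 4ac = (-0.855)^2 - 4*(-1.32)*1 = 0.731025 - (-5.28) = 6.011025.
D >= 0, so the roots are real: z = (-b +/- sqrt(D)) / (2a) = (0.855 +/- 2.451739) / (-2.64).
  z_1 = (0.855 + 2.451739) / (-2.64) = -1.2526,   |z_1| = 1.2526.
  z_2 = (0.855 - 2.451739) / (-2.64) = 0.6048,   |z_2| = 0.6048.
Moduli of all roots: 1.2526, 0.6048.
All moduli strictly greater than 1? No.
Verdict: Not stationary.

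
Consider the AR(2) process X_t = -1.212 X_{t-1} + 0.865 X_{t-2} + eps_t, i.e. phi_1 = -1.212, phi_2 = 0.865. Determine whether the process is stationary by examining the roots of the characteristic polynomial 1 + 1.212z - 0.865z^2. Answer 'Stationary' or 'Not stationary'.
\text{Not stationary}

The AR(p) characteristic polynomial is P(z) = 1 + 1.212z - 0.865z^2.
Stationarity requires all roots to lie outside the unit circle, i.e. |z| > 1 for every root.
Set 1 + (1.212) z + (-0.865) z^2 = 0, i.e. a z^2 + b z + c = 0 with a = -0.865, b = 1.212, c = 1.
Discriminant D = b^2 - 4ac = (1.212)^2 - 4*(-0.865)*1 = 1.468944 - (-3.46) = 4.928944.
D >= 0, so the roots are real: z = (-b +/- sqrt(D)) / (2a) = (-1.212 +/- 2.220123) / (-1.73).
  z_1 = (-1.212 + 2.220123) / (-1.73) = -0.5827,   |z_1| = 0.5827.
  z_2 = (-1.212 - 2.220123) / (-1.73) = 1.9839,   |z_2| = 1.9839.
Moduli of all roots: 0.5827, 1.9839.
All moduli strictly greater than 1? No.
Verdict: Not stationary.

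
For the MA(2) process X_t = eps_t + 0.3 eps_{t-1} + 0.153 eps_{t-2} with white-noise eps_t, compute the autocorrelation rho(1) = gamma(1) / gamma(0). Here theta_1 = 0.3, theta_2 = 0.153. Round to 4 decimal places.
\rho(1) = 0.3107

For an MA(q) process with theta_0 = 1, the autocovariance is
  gamma(k) = sigma^2 * sum_{i=0..q-k} theta_i * theta_{i+k},
and rho(k) = gamma(k) / gamma(0). Sigma^2 cancels.
  numerator   = (1)*(0.3) + (0.3)*(0.153) = 0.3459.
  denominator = (1)^2 + (0.3)^2 + (0.153)^2 = 1.113409.
  rho(1) = 0.3459 / 1.113409 = 0.3107.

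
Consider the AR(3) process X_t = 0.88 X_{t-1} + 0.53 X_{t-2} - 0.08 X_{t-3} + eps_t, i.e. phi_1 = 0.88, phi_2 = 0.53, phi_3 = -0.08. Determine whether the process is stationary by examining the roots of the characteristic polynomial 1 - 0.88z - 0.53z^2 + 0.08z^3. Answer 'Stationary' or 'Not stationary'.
\text{Not stationary}

The AR(p) characteristic polynomial is P(z) = 1 - 0.88z - 0.53z^2 + 0.08z^3.
Stationarity requires all roots to lie outside the unit circle, i.e. |z| > 1 for every root.
Degree 3: look for a simple real root z0 first, then factor out (1 - z/z0) and solve the remaining quadratic.
Testing z0 = -2: P(-2) = 1 + (-0.88)(-2) + (-0.53)(-2)^2 + (0.08)(-2)^3
  = 1 + (1.76) + (-2.12) + (-0.64) = 0.  So z_0 = -2 is a root, |z_0| = 2.
Divide out the factor (1 + 0.5 z) = (1 - z/z0) (since 1/z0 = -0.5):
  P(z) = (1 + 0.5 z)(1 + (-1.38) z + (0.16) z^2)
  [check: z-coef -1.38 - (-0.5) = -0.88; z^2-coef 0.16 - (-0.5)(-1.38) = -0.53; z^3-coef -(-0.5)(0.16) = 0.08.]
Remaining roots from the quadratic factor 1 + (-1.38) z + (0.16) z^2:
  Set 1 + (-1.38) z + (0.16) z^2 = 0, i.e. a z^2 + b z + c = 0 with a = 0.16, b = -1.38, c = 1.
  Discriminant D = b^2 - 4ac = (-1.38)^2 - 4*(0.16)*1 = 1.9044 - (0.64) = 1.2644.
  D >= 0, so the roots are real: z = (-b +/- sqrt(D)) / (2a) = (1.38 +/- 1.124455) / (0.32).
    z_1 = (1.38 + 1.124455) / (0.32) = 7.8264,   |z_1| = 7.8264.
    z_2 = (1.38 - 1.124455) / (0.32) = 0.7986,   |z_2| = 0.7986.
Moduli of all roots: 2.0000, 7.8264, 0.7986.
All moduli strictly greater than 1? No.
Verdict: Not stationary.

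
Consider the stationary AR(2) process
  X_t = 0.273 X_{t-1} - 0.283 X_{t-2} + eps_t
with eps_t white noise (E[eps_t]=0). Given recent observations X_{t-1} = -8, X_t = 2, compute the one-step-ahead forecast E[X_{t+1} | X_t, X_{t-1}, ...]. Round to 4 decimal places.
E[X_{t+1} \mid \mathcal F_t] = 2.8100

For an AR(p) model X_t = c + sum_i phi_i X_{t-i} + eps_t, the
one-step-ahead conditional mean is
  E[X_{t+1} | X_t, ...] = c + sum_i phi_i X_{t+1-i}.
Substitute known values:
  E[X_{t+1} | ...] = (0.273) * (2) + (-0.283) * (-8)
                   = 2.8100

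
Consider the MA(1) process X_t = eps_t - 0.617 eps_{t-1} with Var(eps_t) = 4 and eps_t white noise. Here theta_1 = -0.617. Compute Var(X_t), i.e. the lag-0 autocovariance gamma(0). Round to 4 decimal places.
\gamma(0) = 5.5228

For an MA(q) process X_t = eps_t + sum_i theta_i eps_{t-i} with
Var(eps_t) = sigma^2, the variance is
  gamma(0) = sigma^2 * (1 + sum_i theta_i^2).
  sum_i theta_i^2 = (-0.617)^2 = 0.380689.
  gamma(0) = 4 * (1 + 0.380689) = 4 * 1.380689 = 5.522756, which rounds to 5.5228.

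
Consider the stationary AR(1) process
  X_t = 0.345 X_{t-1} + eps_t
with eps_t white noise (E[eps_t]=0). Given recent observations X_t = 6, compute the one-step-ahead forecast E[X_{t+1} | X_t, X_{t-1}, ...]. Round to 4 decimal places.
E[X_{t+1} \mid \mathcal F_t] = 2.0700

For an AR(p) model X_t = c + sum_i phi_i X_{t-i} + eps_t, the
one-step-ahead conditional mean is
  E[X_{t+1} | X_t, ...] = c + sum_i phi_i X_{t+1-i}.
Substitute known values:
  E[X_{t+1} | ...] = (0.345) * (6)
                   = 2.0700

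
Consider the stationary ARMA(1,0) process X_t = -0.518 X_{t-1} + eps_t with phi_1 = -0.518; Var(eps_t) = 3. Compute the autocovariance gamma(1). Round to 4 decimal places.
\gamma(1) = -2.1239

Multiply the model equation by X_{t-k} and take expectations. With theta_0 = psi_0 = 1 and psi_j the MA(infinity) weights, this gives
  gamma(k) - sum_i phi_i gamma(k-i) = c_k,
  c_k = sigma^2 * sum_{j=k..q} theta_j psi_{j-k}   (c_k = 0 for k > q),
using gamma(-m) = gamma(m).
Pure AR (q = 0): c_0 = sigma^2 = 3, c_k = 0 for k >= 1.
Equations for k = 0 and k = 1 (AR order 1):
  gamma(0) = phi_1 gamma(1) + c_0
  gamma(1) = phi_1 gamma(0) + c_1
Substituting the second into the first: gamma(0) (1 - phi_1^2) = c_0 + phi_1 c_1, so
  gamma(0) = c_0 / (1 - phi_1^2) = 3 / (1 - (-0.518)^2) = 3 / 0.731676 = 4.100175.
  gamma(1) = phi_1 gamma(0) = (-0.518)(4.100175) = -2.123891.
Therefore gamma(1) = -2.1239 (to 4 decimal places).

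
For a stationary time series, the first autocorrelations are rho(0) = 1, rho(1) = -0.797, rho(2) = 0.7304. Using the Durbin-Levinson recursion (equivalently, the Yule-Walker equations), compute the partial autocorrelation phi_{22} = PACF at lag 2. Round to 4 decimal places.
\phi_{22} = 0.2609

The PACF at lag k is phi_{kk}, the last component of the solution
to the Yule-Walker system G_k phi = r_k where
  (G_k)_{ij} = rho(|i - j|), (r_k)_i = rho(i), i,j = 1..k.
Equivalently, Durbin-Levinson gives phi_{kk} iteratively:
  phi_{11} = rho(1)
  phi_{kk} = [rho(k) - sum_{j=1..k-1} phi_{k-1,j} rho(k-j)]
            / [1 - sum_{j=1..k-1} phi_{k-1,j} rho(j)],
  phi_{k,j} = phi_{k-1,j} - phi_{kk} phi_{k-1,k-j},  j = 1..k-1.
Step k = 1:
  phi_11 = rho(1) = -0.797.
Step k = 2:
  phi_22 = [rho(2) - phi_11 rho(1)] / [1 - phi_11 rho(1)] = [0.7304 - (-0.797)(-0.797)] / [1 - (-0.797)(-0.797)]
         = 0.095191 / 0.364791 = 0.2609.
Therefore phi_{22} = 0.2609.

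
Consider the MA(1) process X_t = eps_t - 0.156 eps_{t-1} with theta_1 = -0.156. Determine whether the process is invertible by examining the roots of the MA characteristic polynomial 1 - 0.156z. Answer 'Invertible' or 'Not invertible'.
\text{Invertible}

The MA(q) characteristic polynomial is P(z) = 1 - 0.156z.
Invertibility requires all roots to lie outside the unit circle, i.e. |z| > 1 for every root.
This is linear in z: 1 + (-0.156) z = 0  =>  z = -1/(-0.156) = 6.410256,  |z| = 6.410256.
Moduli of all roots: 6.4103.
All moduli strictly greater than 1? Yes.
Verdict: Invertible.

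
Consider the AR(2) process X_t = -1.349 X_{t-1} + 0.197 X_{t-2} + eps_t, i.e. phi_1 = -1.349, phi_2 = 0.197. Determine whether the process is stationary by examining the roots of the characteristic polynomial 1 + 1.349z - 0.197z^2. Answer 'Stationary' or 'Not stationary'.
\text{Not stationary}

The AR(p) characteristic polynomial is P(z) = 1 + 1.349z - 0.197z^2.
Stationarity requires all roots to lie outside the unit circle, i.e. |z| > 1 for every root.
Set 1 + (1.349) z + (-0.197) z^2 = 0, i.e. a z^2 + b z + c = 0 with a = -0.197, b = 1.349, c = 1.
Discriminant D = b^2 - 4ac = (1.349)^2 - 4*(-0.197)*1 = 1.819801 - (-0.788) = 2.607801.
D >= 0, so the roots are real: z = (-b +/- sqrt(D)) / (2a) = (-1.349 +/- 1.614869) / (-0.394).
  z_1 = (-1.349 + 1.614869) / (-0.394) = -0.6748,   |z_1| = 0.6748.
  z_2 = (-1.349 - 1.614869) / (-0.394) = 7.5225,   |z_2| = 7.5225.
Moduli of all roots: 0.6748, 7.5225.
All moduli strictly greater than 1? No.
Verdict: Not stationary.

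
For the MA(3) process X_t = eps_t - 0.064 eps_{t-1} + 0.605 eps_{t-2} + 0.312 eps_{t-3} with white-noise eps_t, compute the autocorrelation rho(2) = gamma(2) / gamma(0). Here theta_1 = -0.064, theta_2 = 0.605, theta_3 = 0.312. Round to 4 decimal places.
\rho(2) = 0.3987

For an MA(q) process with theta_0 = 1, the autocovariance is
  gamma(k) = sigma^2 * sum_{i=0..q-k} theta_i * theta_{i+k},
and rho(k) = gamma(k) / gamma(0). Sigma^2 cancels.
  numerator   = (1)*(0.605) + (-0.064)*(0.312) = 0.585032.
  denominator = (1)^2 + (-0.064)^2 + (0.605)^2 + (0.312)^2 = 1.467465.
  rho(2) = 0.585032 / 1.467465 = 0.3987.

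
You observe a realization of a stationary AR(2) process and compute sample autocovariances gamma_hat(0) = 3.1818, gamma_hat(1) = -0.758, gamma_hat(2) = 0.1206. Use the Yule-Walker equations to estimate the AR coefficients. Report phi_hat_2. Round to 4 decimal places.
\hat\phi_{2} = -0.0200

The Yule-Walker equations for an AR(p) process read, in matrix form,
  Gamma_p phi = r_p,   with   (Gamma_p)_{ij} = gamma(|i - j|),
                       (r_p)_i = gamma(i),   i,j = 1..p.
Substitute the sample gammas (Toeplitz matrix and right-hand side of size 2):
  Gamma_p = [[3.1818, -0.758], [-0.758, 3.1818]]
  r_p     = [-0.758, 0.1206]
Written out:
  3.1818 phi_1 - 0.758 phi_2 = -0.758
  -0.758 phi_1 + 3.1818 phi_2 = 0.1206
Solve by Cramer's rule:
  det = gamma(0)^2 - gamma(1)^2 = (3.1818)^2 - (-0.758)^2 = 10.12385124 - 0.574564 = 9.54928724
  phi_hat_1 = [gamma(1) gamma(0) - gamma(1) gamma(2)] / det = [(-0.758)(3.1818) - (-0.758)(0.1206)] / 9.54928724 = -2.3203896 / 9.54928724 = -0.243
  phi_hat_2 = [gamma(0) gamma(2) - gamma(1)^2] / det = [(3.1818)(0.1206) - (-0.758)^2] / 9.54928724 = -0.19083892 / 9.54928724 = -0.02
So phi_hat = [-0.2430, -0.0200].
Therefore phi_hat_2 = -0.0200.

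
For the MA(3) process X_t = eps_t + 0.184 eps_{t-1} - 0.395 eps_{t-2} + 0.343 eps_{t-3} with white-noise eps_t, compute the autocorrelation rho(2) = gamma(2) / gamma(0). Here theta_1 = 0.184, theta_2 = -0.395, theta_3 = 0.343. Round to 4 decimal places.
\rho(2) = -0.2538

For an MA(q) process with theta_0 = 1, the autocovariance is
  gamma(k) = sigma^2 * sum_{i=0..q-k} theta_i * theta_{i+k},
and rho(k) = gamma(k) / gamma(0). Sigma^2 cancels.
  numerator   = (1)*(-0.395) + (0.184)*(0.343) = -0.331888.
  denominator = (1)^2 + (0.184)^2 + (-0.395)^2 + (0.343)^2 = 1.30753.
  rho(2) = -0.331888 / 1.30753 = -0.2538.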